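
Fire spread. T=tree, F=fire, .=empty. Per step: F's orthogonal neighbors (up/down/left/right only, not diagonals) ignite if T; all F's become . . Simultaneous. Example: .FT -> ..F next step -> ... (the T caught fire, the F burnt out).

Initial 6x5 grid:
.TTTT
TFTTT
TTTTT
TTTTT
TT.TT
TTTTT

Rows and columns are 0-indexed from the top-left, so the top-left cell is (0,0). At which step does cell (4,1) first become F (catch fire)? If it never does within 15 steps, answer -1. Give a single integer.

Step 1: cell (4,1)='T' (+4 fires, +1 burnt)
Step 2: cell (4,1)='T' (+5 fires, +4 burnt)
Step 3: cell (4,1)='F' (+6 fires, +5 burnt)
  -> target ignites at step 3
Step 4: cell (4,1)='.' (+5 fires, +6 burnt)
Step 5: cell (4,1)='.' (+4 fires, +5 burnt)
Step 6: cell (4,1)='.' (+2 fires, +4 burnt)
Step 7: cell (4,1)='.' (+1 fires, +2 burnt)
Step 8: cell (4,1)='.' (+0 fires, +1 burnt)
  fire out at step 8

3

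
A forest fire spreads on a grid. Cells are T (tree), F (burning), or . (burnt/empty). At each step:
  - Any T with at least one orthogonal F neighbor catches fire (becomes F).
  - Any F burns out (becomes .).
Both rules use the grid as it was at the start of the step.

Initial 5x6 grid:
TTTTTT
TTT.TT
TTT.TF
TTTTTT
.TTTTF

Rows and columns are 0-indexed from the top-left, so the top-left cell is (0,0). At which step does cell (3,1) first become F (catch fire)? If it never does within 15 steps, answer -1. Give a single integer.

Step 1: cell (3,1)='T' (+4 fires, +2 burnt)
Step 2: cell (3,1)='T' (+4 fires, +4 burnt)
Step 3: cell (3,1)='T' (+3 fires, +4 burnt)
Step 4: cell (3,1)='T' (+3 fires, +3 burnt)
Step 5: cell (3,1)='F' (+3 fires, +3 burnt)
  -> target ignites at step 5
Step 6: cell (3,1)='.' (+4 fires, +3 burnt)
Step 7: cell (3,1)='.' (+3 fires, +4 burnt)
Step 8: cell (3,1)='.' (+1 fires, +3 burnt)
Step 9: cell (3,1)='.' (+0 fires, +1 burnt)
  fire out at step 9

5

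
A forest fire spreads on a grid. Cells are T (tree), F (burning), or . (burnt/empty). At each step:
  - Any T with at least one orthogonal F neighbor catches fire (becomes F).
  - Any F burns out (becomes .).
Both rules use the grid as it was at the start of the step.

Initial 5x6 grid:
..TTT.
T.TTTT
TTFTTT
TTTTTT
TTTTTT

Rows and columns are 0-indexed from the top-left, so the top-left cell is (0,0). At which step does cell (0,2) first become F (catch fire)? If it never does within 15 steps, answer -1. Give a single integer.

Step 1: cell (0,2)='T' (+4 fires, +1 burnt)
Step 2: cell (0,2)='F' (+7 fires, +4 burnt)
  -> target ignites at step 2
Step 3: cell (0,2)='.' (+8 fires, +7 burnt)
Step 4: cell (0,2)='.' (+5 fires, +8 burnt)
Step 5: cell (0,2)='.' (+1 fires, +5 burnt)
Step 6: cell (0,2)='.' (+0 fires, +1 burnt)
  fire out at step 6

2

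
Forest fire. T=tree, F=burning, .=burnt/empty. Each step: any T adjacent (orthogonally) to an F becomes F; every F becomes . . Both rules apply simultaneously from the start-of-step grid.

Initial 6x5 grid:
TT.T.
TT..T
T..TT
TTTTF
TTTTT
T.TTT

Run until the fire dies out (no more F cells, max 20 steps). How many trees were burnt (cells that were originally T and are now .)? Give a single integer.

Step 1: +3 fires, +1 burnt (F count now 3)
Step 2: +5 fires, +3 burnt (F count now 5)
Step 3: +3 fires, +5 burnt (F count now 3)
Step 4: +3 fires, +3 burnt (F count now 3)
Step 5: +2 fires, +3 burnt (F count now 2)
Step 6: +2 fires, +2 burnt (F count now 2)
Step 7: +2 fires, +2 burnt (F count now 2)
Step 8: +1 fires, +2 burnt (F count now 1)
Step 9: +0 fires, +1 burnt (F count now 0)
Fire out after step 9
Initially T: 22, now '.': 29
Total burnt (originally-T cells now '.'): 21

Answer: 21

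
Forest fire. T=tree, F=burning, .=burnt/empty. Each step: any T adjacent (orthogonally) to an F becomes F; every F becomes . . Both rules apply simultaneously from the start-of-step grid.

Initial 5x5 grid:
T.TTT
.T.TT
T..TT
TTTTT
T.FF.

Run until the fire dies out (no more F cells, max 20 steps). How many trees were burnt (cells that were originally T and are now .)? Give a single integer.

Step 1: +2 fires, +2 burnt (F count now 2)
Step 2: +3 fires, +2 burnt (F count now 3)
Step 3: +3 fires, +3 burnt (F count now 3)
Step 4: +4 fires, +3 burnt (F count now 4)
Step 5: +2 fires, +4 burnt (F count now 2)
Step 6: +0 fires, +2 burnt (F count now 0)
Fire out after step 6
Initially T: 16, now '.': 23
Total burnt (originally-T cells now '.'): 14

Answer: 14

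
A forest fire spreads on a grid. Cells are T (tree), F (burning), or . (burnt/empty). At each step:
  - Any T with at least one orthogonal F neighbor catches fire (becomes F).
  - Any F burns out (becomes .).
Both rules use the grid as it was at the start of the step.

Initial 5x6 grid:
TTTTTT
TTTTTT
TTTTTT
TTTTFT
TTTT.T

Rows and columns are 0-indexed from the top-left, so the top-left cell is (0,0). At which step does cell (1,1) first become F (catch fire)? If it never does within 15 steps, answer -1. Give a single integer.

Step 1: cell (1,1)='T' (+3 fires, +1 burnt)
Step 2: cell (1,1)='T' (+6 fires, +3 burnt)
Step 3: cell (1,1)='T' (+6 fires, +6 burnt)
Step 4: cell (1,1)='T' (+6 fires, +6 burnt)
Step 5: cell (1,1)='F' (+4 fires, +6 burnt)
  -> target ignites at step 5
Step 6: cell (1,1)='.' (+2 fires, +4 burnt)
Step 7: cell (1,1)='.' (+1 fires, +2 burnt)
Step 8: cell (1,1)='.' (+0 fires, +1 burnt)
  fire out at step 8

5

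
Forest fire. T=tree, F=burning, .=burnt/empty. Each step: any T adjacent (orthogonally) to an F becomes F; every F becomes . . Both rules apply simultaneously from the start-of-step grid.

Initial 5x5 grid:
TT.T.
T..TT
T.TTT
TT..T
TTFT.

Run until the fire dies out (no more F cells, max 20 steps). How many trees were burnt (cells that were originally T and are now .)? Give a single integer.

Answer: 9

Derivation:
Step 1: +2 fires, +1 burnt (F count now 2)
Step 2: +2 fires, +2 burnt (F count now 2)
Step 3: +1 fires, +2 burnt (F count now 1)
Step 4: +1 fires, +1 burnt (F count now 1)
Step 5: +1 fires, +1 burnt (F count now 1)
Step 6: +1 fires, +1 burnt (F count now 1)
Step 7: +1 fires, +1 burnt (F count now 1)
Step 8: +0 fires, +1 burnt (F count now 0)
Fire out after step 8
Initially T: 16, now '.': 18
Total burnt (originally-T cells now '.'): 9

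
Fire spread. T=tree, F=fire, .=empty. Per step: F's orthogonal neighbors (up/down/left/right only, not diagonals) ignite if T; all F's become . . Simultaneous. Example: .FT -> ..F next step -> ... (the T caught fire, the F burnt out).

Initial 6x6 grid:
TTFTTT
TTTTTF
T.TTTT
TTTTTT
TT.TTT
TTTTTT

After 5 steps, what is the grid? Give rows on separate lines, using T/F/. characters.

Step 1: 6 trees catch fire, 2 burn out
  TF.FTF
  TTFTF.
  T.TTTF
  TTTTTT
  TT.TTT
  TTTTTT
Step 2: 7 trees catch fire, 6 burn out
  F...F.
  TF.F..
  T.FTF.
  TTTTTF
  TT.TTT
  TTTTTT
Step 3: 5 trees catch fire, 7 burn out
  ......
  F.....
  T..F..
  TTFTF.
  TT.TTF
  TTTTTT
Step 4: 5 trees catch fire, 5 burn out
  ......
  ......
  F.....
  TF.F..
  TT.TF.
  TTTTTF
Step 5: 4 trees catch fire, 5 burn out
  ......
  ......
  ......
  F.....
  TF.F..
  TTTTF.

......
......
......
F.....
TF.F..
TTTTF.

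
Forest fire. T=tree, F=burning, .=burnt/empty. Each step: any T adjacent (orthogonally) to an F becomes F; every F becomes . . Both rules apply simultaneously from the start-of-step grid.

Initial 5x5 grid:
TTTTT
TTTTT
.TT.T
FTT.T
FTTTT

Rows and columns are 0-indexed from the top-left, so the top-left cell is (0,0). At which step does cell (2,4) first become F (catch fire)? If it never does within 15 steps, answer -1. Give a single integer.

Step 1: cell (2,4)='T' (+2 fires, +2 burnt)
Step 2: cell (2,4)='T' (+3 fires, +2 burnt)
Step 3: cell (2,4)='T' (+3 fires, +3 burnt)
Step 4: cell (2,4)='T' (+4 fires, +3 burnt)
Step 5: cell (2,4)='T' (+4 fires, +4 burnt)
Step 6: cell (2,4)='F' (+3 fires, +4 burnt)
  -> target ignites at step 6
Step 7: cell (2,4)='.' (+1 fires, +3 burnt)
Step 8: cell (2,4)='.' (+0 fires, +1 burnt)
  fire out at step 8

6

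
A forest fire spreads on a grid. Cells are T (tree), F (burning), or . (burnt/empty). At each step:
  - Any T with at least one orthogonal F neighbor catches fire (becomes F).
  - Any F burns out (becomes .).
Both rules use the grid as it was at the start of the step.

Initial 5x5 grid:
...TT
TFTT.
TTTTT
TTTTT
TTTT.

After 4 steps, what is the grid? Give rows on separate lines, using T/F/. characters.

Step 1: 3 trees catch fire, 1 burn out
  ...TT
  F.FT.
  TFTTT
  TTTTT
  TTTT.
Step 2: 4 trees catch fire, 3 burn out
  ...TT
  ...F.
  F.FTT
  TFTTT
  TTTT.
Step 3: 5 trees catch fire, 4 burn out
  ...FT
  .....
  ...FT
  F.FTT
  TFTT.
Step 4: 5 trees catch fire, 5 burn out
  ....F
  .....
  ....F
  ...FT
  F.FT.

....F
.....
....F
...FT
F.FT.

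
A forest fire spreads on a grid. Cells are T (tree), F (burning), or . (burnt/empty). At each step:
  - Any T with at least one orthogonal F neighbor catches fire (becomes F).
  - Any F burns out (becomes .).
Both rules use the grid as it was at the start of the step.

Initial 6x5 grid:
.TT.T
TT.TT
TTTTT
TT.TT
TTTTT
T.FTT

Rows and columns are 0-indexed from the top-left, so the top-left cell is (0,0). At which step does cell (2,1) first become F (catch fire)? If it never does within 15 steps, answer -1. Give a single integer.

Step 1: cell (2,1)='T' (+2 fires, +1 burnt)
Step 2: cell (2,1)='T' (+3 fires, +2 burnt)
Step 3: cell (2,1)='T' (+4 fires, +3 burnt)
Step 4: cell (2,1)='F' (+5 fires, +4 burnt)
  -> target ignites at step 4
Step 5: cell (2,1)='.' (+5 fires, +5 burnt)
Step 6: cell (2,1)='.' (+3 fires, +5 burnt)
Step 7: cell (2,1)='.' (+2 fires, +3 burnt)
Step 8: cell (2,1)='.' (+0 fires, +2 burnt)
  fire out at step 8

4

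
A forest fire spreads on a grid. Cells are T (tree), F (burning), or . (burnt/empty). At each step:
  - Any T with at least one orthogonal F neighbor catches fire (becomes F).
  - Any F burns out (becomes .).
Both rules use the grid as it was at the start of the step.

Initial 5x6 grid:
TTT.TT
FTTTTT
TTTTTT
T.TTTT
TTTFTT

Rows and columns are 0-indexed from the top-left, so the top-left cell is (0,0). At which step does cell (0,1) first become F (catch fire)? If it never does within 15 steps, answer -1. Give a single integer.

Step 1: cell (0,1)='T' (+6 fires, +2 burnt)
Step 2: cell (0,1)='F' (+9 fires, +6 burnt)
  -> target ignites at step 2
Step 3: cell (0,1)='.' (+6 fires, +9 burnt)
Step 4: cell (0,1)='.' (+2 fires, +6 burnt)
Step 5: cell (0,1)='.' (+2 fires, +2 burnt)
Step 6: cell (0,1)='.' (+1 fires, +2 burnt)
Step 7: cell (0,1)='.' (+0 fires, +1 burnt)
  fire out at step 7

2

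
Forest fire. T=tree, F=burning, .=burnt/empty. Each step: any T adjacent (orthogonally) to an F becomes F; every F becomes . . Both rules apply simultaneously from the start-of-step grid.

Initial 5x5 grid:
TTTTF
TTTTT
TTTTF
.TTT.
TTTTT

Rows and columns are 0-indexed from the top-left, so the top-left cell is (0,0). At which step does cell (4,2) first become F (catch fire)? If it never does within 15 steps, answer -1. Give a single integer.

Step 1: cell (4,2)='T' (+3 fires, +2 burnt)
Step 2: cell (4,2)='T' (+4 fires, +3 burnt)
Step 3: cell (4,2)='T' (+5 fires, +4 burnt)
Step 4: cell (4,2)='F' (+6 fires, +5 burnt)
  -> target ignites at step 4
Step 5: cell (4,2)='.' (+2 fires, +6 burnt)
Step 6: cell (4,2)='.' (+1 fires, +2 burnt)
Step 7: cell (4,2)='.' (+0 fires, +1 burnt)
  fire out at step 7

4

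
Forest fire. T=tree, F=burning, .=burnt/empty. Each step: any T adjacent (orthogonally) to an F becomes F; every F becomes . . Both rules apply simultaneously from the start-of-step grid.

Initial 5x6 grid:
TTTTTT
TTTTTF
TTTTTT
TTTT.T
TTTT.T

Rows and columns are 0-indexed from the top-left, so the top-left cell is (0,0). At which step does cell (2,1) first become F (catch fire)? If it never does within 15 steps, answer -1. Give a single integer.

Step 1: cell (2,1)='T' (+3 fires, +1 burnt)
Step 2: cell (2,1)='T' (+4 fires, +3 burnt)
Step 3: cell (2,1)='T' (+4 fires, +4 burnt)
Step 4: cell (2,1)='T' (+4 fires, +4 burnt)
Step 5: cell (2,1)='F' (+5 fires, +4 burnt)
  -> target ignites at step 5
Step 6: cell (2,1)='.' (+4 fires, +5 burnt)
Step 7: cell (2,1)='.' (+2 fires, +4 burnt)
Step 8: cell (2,1)='.' (+1 fires, +2 burnt)
Step 9: cell (2,1)='.' (+0 fires, +1 burnt)
  fire out at step 9

5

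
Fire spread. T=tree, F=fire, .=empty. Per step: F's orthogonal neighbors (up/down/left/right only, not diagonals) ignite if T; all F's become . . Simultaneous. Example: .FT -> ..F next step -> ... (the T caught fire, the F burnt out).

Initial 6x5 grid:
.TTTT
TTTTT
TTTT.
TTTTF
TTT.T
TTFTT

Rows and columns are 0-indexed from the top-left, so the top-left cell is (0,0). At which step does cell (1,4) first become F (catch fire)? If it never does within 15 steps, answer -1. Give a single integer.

Step 1: cell (1,4)='T' (+5 fires, +2 burnt)
Step 2: cell (1,4)='T' (+5 fires, +5 burnt)
Step 3: cell (1,4)='T' (+4 fires, +5 burnt)
Step 4: cell (1,4)='F' (+5 fires, +4 burnt)
  -> target ignites at step 4
Step 5: cell (1,4)='.' (+4 fires, +5 burnt)
Step 6: cell (1,4)='.' (+2 fires, +4 burnt)
Step 7: cell (1,4)='.' (+0 fires, +2 burnt)
  fire out at step 7

4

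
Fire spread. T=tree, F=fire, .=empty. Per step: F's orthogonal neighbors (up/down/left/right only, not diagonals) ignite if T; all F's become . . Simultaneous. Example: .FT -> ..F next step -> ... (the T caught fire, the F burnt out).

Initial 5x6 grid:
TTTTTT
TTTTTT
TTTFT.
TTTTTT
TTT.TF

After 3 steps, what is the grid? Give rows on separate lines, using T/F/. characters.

Step 1: 6 trees catch fire, 2 burn out
  TTTTTT
  TTTFTT
  TTF.F.
  TTTFTF
  TTT.F.
Step 2: 6 trees catch fire, 6 burn out
  TTTFTT
  TTF.FT
  TF....
  TTF.F.
  TTT...
Step 3: 7 trees catch fire, 6 burn out
  TTF.FT
  TF...F
  F.....
  TF....
  TTF...

TTF.FT
TF...F
F.....
TF....
TTF...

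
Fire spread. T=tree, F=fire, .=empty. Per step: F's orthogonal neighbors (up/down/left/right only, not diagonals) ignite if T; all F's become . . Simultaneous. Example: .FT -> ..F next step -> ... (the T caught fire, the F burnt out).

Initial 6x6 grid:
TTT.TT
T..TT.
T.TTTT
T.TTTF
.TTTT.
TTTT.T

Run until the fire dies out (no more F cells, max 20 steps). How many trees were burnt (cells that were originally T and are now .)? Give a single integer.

Step 1: +2 fires, +1 burnt (F count now 2)
Step 2: +3 fires, +2 burnt (F count now 3)
Step 3: +4 fires, +3 burnt (F count now 4)
Step 4: +5 fires, +4 burnt (F count now 5)
Step 5: +3 fires, +5 burnt (F count now 3)
Step 6: +1 fires, +3 burnt (F count now 1)
Step 7: +1 fires, +1 burnt (F count now 1)
Step 8: +0 fires, +1 burnt (F count now 0)
Fire out after step 8
Initially T: 26, now '.': 29
Total burnt (originally-T cells now '.'): 19

Answer: 19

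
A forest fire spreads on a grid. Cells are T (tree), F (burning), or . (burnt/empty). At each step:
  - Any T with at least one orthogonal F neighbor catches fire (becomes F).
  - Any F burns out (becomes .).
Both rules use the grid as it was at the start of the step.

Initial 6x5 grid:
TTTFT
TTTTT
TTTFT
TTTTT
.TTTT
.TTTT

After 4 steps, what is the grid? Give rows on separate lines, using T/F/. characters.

Step 1: 6 trees catch fire, 2 burn out
  TTF.F
  TTTFT
  TTF.F
  TTTFT
  .TTTT
  .TTTT
Step 2: 7 trees catch fire, 6 burn out
  TF...
  TTF.F
  TF...
  TTF.F
  .TTFT
  .TTTT
Step 3: 7 trees catch fire, 7 burn out
  F....
  TF...
  F....
  TF...
  .TF.F
  .TTFT
Step 4: 5 trees catch fire, 7 burn out
  .....
  F....
  .....
  F....
  .F...
  .TF.F

.....
F....
.....
F....
.F...
.TF.F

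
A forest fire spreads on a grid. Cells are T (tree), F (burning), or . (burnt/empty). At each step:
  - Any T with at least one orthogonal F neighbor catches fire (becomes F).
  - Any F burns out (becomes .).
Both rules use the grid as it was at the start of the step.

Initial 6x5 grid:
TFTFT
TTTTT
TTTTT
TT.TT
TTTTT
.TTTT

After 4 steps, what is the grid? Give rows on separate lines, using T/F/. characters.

Step 1: 5 trees catch fire, 2 burn out
  F.F.F
  TFTFT
  TTTTT
  TT.TT
  TTTTT
  .TTTT
Step 2: 5 trees catch fire, 5 burn out
  .....
  F.F.F
  TFTFT
  TT.TT
  TTTTT
  .TTTT
Step 3: 5 trees catch fire, 5 burn out
  .....
  .....
  F.F.F
  TF.FT
  TTTTT
  .TTTT
Step 4: 4 trees catch fire, 5 burn out
  .....
  .....
  .....
  F...F
  TFTFT
  .TTTT

.....
.....
.....
F...F
TFTFT
.TTTT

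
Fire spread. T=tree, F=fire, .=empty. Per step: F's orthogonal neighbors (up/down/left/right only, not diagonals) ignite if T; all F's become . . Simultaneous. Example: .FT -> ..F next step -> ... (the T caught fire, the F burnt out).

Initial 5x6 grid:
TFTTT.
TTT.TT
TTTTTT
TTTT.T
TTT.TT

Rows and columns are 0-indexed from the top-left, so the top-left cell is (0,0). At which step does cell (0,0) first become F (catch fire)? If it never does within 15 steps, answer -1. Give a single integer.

Step 1: cell (0,0)='F' (+3 fires, +1 burnt)
  -> target ignites at step 1
Step 2: cell (0,0)='.' (+4 fires, +3 burnt)
Step 3: cell (0,0)='.' (+4 fires, +4 burnt)
Step 4: cell (0,0)='.' (+5 fires, +4 burnt)
Step 5: cell (0,0)='.' (+5 fires, +5 burnt)
Step 6: cell (0,0)='.' (+1 fires, +5 burnt)
Step 7: cell (0,0)='.' (+1 fires, +1 burnt)
Step 8: cell (0,0)='.' (+1 fires, +1 burnt)
Step 9: cell (0,0)='.' (+1 fires, +1 burnt)
Step 10: cell (0,0)='.' (+0 fires, +1 burnt)
  fire out at step 10

1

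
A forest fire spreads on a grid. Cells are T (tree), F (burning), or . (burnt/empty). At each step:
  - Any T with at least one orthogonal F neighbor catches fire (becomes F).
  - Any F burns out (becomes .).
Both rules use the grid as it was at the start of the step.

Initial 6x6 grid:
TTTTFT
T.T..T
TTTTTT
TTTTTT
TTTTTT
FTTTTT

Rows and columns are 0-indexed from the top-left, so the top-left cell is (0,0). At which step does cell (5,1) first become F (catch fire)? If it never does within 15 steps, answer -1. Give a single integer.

Step 1: cell (5,1)='F' (+4 fires, +2 burnt)
  -> target ignites at step 1
Step 2: cell (5,1)='.' (+5 fires, +4 burnt)
Step 3: cell (5,1)='.' (+7 fires, +5 burnt)
Step 4: cell (5,1)='.' (+9 fires, +7 burnt)
Step 5: cell (5,1)='.' (+6 fires, +9 burnt)
Step 6: cell (5,1)='.' (+0 fires, +6 burnt)
  fire out at step 6

1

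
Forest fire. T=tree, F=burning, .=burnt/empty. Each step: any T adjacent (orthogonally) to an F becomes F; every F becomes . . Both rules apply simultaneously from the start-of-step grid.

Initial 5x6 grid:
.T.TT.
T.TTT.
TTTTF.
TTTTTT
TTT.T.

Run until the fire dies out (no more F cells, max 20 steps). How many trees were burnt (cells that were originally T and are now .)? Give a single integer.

Step 1: +3 fires, +1 burnt (F count now 3)
Step 2: +6 fires, +3 burnt (F count now 6)
Step 3: +4 fires, +6 burnt (F count now 4)
Step 4: +3 fires, +4 burnt (F count now 3)
Step 5: +3 fires, +3 burnt (F count now 3)
Step 6: +1 fires, +3 burnt (F count now 1)
Step 7: +0 fires, +1 burnt (F count now 0)
Fire out after step 7
Initially T: 21, now '.': 29
Total burnt (originally-T cells now '.'): 20

Answer: 20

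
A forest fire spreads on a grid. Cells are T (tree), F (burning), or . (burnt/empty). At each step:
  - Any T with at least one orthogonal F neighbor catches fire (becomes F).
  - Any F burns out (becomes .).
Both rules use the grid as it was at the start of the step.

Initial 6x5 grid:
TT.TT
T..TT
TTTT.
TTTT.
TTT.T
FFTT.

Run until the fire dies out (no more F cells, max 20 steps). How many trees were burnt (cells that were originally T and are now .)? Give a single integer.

Answer: 20

Derivation:
Step 1: +3 fires, +2 burnt (F count now 3)
Step 2: +4 fires, +3 burnt (F count now 4)
Step 3: +3 fires, +4 burnt (F count now 3)
Step 4: +3 fires, +3 burnt (F count now 3)
Step 5: +2 fires, +3 burnt (F count now 2)
Step 6: +2 fires, +2 burnt (F count now 2)
Step 7: +2 fires, +2 burnt (F count now 2)
Step 8: +1 fires, +2 burnt (F count now 1)
Step 9: +0 fires, +1 burnt (F count now 0)
Fire out after step 9
Initially T: 21, now '.': 29
Total burnt (originally-T cells now '.'): 20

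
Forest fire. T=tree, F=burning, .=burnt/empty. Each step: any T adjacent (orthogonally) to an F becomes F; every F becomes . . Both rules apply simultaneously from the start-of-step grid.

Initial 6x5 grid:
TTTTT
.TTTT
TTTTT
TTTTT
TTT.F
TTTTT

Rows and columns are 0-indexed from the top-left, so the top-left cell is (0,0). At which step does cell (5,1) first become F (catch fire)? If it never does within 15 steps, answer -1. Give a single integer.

Step 1: cell (5,1)='T' (+2 fires, +1 burnt)
Step 2: cell (5,1)='T' (+3 fires, +2 burnt)
Step 3: cell (5,1)='T' (+4 fires, +3 burnt)
Step 4: cell (5,1)='F' (+6 fires, +4 burnt)
  -> target ignites at step 4
Step 5: cell (5,1)='.' (+6 fires, +6 burnt)
Step 6: cell (5,1)='.' (+4 fires, +6 burnt)
Step 7: cell (5,1)='.' (+1 fires, +4 burnt)
Step 8: cell (5,1)='.' (+1 fires, +1 burnt)
Step 9: cell (5,1)='.' (+0 fires, +1 burnt)
  fire out at step 9

4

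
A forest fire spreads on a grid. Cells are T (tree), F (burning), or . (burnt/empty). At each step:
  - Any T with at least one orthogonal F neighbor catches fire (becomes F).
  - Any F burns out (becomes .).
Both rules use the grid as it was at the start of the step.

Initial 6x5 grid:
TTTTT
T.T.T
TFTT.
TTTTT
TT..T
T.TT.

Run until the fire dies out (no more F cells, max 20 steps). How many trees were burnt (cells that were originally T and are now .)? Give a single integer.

Answer: 20

Derivation:
Step 1: +3 fires, +1 burnt (F count now 3)
Step 2: +6 fires, +3 burnt (F count now 6)
Step 3: +4 fires, +6 burnt (F count now 4)
Step 4: +4 fires, +4 burnt (F count now 4)
Step 5: +2 fires, +4 burnt (F count now 2)
Step 6: +1 fires, +2 burnt (F count now 1)
Step 7: +0 fires, +1 burnt (F count now 0)
Fire out after step 7
Initially T: 22, now '.': 28
Total burnt (originally-T cells now '.'): 20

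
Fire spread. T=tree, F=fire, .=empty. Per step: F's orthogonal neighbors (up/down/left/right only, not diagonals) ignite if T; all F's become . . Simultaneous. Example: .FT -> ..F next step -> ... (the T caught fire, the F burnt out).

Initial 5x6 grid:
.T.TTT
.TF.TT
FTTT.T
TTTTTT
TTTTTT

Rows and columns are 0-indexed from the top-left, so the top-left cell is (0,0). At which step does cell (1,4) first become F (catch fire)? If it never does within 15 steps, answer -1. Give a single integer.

Step 1: cell (1,4)='T' (+4 fires, +2 burnt)
Step 2: cell (1,4)='T' (+5 fires, +4 burnt)
Step 3: cell (1,4)='T' (+3 fires, +5 burnt)
Step 4: cell (1,4)='T' (+2 fires, +3 burnt)
Step 5: cell (1,4)='T' (+2 fires, +2 burnt)
Step 6: cell (1,4)='T' (+2 fires, +2 burnt)
Step 7: cell (1,4)='T' (+1 fires, +2 burnt)
Step 8: cell (1,4)='F' (+2 fires, +1 burnt)
  -> target ignites at step 8
Step 9: cell (1,4)='.' (+1 fires, +2 burnt)
Step 10: cell (1,4)='.' (+1 fires, +1 burnt)
Step 11: cell (1,4)='.' (+0 fires, +1 burnt)
  fire out at step 11

8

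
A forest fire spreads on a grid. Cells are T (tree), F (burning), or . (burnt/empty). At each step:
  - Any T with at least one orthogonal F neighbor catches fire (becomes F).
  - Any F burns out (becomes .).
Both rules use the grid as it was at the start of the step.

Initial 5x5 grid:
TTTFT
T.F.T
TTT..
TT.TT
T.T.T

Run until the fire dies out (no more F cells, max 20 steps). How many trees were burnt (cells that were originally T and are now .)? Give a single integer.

Answer: 12

Derivation:
Step 1: +3 fires, +2 burnt (F count now 3)
Step 2: +3 fires, +3 burnt (F count now 3)
Step 3: +3 fires, +3 burnt (F count now 3)
Step 4: +2 fires, +3 burnt (F count now 2)
Step 5: +1 fires, +2 burnt (F count now 1)
Step 6: +0 fires, +1 burnt (F count now 0)
Fire out after step 6
Initially T: 16, now '.': 21
Total burnt (originally-T cells now '.'): 12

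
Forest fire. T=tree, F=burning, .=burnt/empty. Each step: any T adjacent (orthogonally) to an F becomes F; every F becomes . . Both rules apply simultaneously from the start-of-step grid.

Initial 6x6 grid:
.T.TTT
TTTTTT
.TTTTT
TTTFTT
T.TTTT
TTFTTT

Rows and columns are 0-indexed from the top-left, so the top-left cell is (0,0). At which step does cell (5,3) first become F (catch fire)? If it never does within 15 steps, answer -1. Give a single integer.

Step 1: cell (5,3)='F' (+7 fires, +2 burnt)
  -> target ignites at step 1
Step 2: cell (5,3)='.' (+8 fires, +7 burnt)
Step 3: cell (5,3)='.' (+9 fires, +8 burnt)
Step 4: cell (5,3)='.' (+3 fires, +9 burnt)
Step 5: cell (5,3)='.' (+3 fires, +3 burnt)
Step 6: cell (5,3)='.' (+0 fires, +3 burnt)
  fire out at step 6

1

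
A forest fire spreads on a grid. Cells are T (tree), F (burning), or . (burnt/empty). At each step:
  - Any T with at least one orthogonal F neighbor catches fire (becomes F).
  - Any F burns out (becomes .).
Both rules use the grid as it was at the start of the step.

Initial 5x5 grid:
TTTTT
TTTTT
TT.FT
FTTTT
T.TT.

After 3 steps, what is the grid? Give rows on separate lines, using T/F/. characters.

Step 1: 6 trees catch fire, 2 burn out
  TTTTT
  TTTFT
  FT..F
  .FTFT
  F.TT.
Step 2: 8 trees catch fire, 6 burn out
  TTTFT
  FTF.F
  .F...
  ..F.F
  ..TF.
Step 3: 5 trees catch fire, 8 burn out
  FTF.F
  .F...
  .....
  .....
  ..F..

FTF.F
.F...
.....
.....
..F..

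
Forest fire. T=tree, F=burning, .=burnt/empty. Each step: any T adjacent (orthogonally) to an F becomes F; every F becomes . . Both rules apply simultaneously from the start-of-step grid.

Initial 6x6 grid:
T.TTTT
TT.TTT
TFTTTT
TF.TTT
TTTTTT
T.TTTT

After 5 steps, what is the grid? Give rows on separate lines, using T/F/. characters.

Step 1: 5 trees catch fire, 2 burn out
  T.TTTT
  TF.TTT
  F.FTTT
  F..TTT
  TFTTTT
  T.TTTT
Step 2: 4 trees catch fire, 5 burn out
  T.TTTT
  F..TTT
  ...FTT
  ...TTT
  F.FTTT
  T.TTTT
Step 3: 7 trees catch fire, 4 burn out
  F.TTTT
  ...FTT
  ....FT
  ...FTT
  ...FTT
  F.FTTT
Step 4: 6 trees catch fire, 7 burn out
  ..TFTT
  ....FT
  .....F
  ....FT
  ....FT
  ...FTT
Step 5: 6 trees catch fire, 6 burn out
  ..F.FT
  .....F
  ......
  .....F
  .....F
  ....FT

..F.FT
.....F
......
.....F
.....F
....FT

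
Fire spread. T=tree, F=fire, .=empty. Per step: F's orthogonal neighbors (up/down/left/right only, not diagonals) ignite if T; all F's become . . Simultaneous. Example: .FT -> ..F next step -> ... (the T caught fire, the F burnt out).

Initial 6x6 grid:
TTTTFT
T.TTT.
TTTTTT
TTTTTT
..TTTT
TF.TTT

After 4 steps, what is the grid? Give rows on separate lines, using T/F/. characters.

Step 1: 4 trees catch fire, 2 burn out
  TTTF.F
  T.TTF.
  TTTTTT
  TTTTTT
  ..TTTT
  F..TTT
Step 2: 3 trees catch fire, 4 burn out
  TTF...
  T.TF..
  TTTTFT
  TTTTTT
  ..TTTT
  ...TTT
Step 3: 5 trees catch fire, 3 burn out
  TF....
  T.F...
  TTTF.F
  TTTTFT
  ..TTTT
  ...TTT
Step 4: 5 trees catch fire, 5 burn out
  F.....
  T.....
  TTF...
  TTTF.F
  ..TTFT
  ...TTT

F.....
T.....
TTF...
TTTF.F
..TTFT
...TTT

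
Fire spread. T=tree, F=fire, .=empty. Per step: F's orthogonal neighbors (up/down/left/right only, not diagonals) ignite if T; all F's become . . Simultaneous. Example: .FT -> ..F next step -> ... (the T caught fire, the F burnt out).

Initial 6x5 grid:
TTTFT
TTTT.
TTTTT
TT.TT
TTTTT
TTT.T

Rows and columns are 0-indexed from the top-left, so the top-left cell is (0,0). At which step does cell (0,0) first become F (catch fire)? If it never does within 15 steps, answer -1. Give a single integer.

Step 1: cell (0,0)='T' (+3 fires, +1 burnt)
Step 2: cell (0,0)='T' (+3 fires, +3 burnt)
Step 3: cell (0,0)='F' (+5 fires, +3 burnt)
  -> target ignites at step 3
Step 4: cell (0,0)='.' (+4 fires, +5 burnt)
Step 5: cell (0,0)='.' (+4 fires, +4 burnt)
Step 6: cell (0,0)='.' (+4 fires, +4 burnt)
Step 7: cell (0,0)='.' (+2 fires, +4 burnt)
Step 8: cell (0,0)='.' (+1 fires, +2 burnt)
Step 9: cell (0,0)='.' (+0 fires, +1 burnt)
  fire out at step 9

3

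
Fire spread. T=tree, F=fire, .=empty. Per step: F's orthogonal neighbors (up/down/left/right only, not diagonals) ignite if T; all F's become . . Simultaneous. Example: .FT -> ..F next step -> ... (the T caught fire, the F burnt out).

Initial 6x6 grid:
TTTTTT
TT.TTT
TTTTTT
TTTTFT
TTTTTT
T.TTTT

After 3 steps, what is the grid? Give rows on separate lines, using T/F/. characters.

Step 1: 4 trees catch fire, 1 burn out
  TTTTTT
  TT.TTT
  TTTTFT
  TTTF.F
  TTTTFT
  T.TTTT
Step 2: 7 trees catch fire, 4 burn out
  TTTTTT
  TT.TFT
  TTTF.F
  TTF...
  TTTF.F
  T.TTFT
Step 3: 8 trees catch fire, 7 burn out
  TTTTFT
  TT.F.F
  TTF...
  TF....
  TTF...
  T.TF.F

TTTTFT
TT.F.F
TTF...
TF....
TTF...
T.TF.F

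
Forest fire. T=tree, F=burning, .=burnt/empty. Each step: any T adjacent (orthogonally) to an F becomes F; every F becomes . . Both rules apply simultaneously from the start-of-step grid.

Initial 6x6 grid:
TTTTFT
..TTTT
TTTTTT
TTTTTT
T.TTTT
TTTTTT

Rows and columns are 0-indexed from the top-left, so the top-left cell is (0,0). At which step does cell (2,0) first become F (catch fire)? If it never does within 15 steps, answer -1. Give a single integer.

Step 1: cell (2,0)='T' (+3 fires, +1 burnt)
Step 2: cell (2,0)='T' (+4 fires, +3 burnt)
Step 3: cell (2,0)='T' (+5 fires, +4 burnt)
Step 4: cell (2,0)='T' (+5 fires, +5 burnt)
Step 5: cell (2,0)='T' (+5 fires, +5 burnt)
Step 6: cell (2,0)='F' (+5 fires, +5 burnt)
  -> target ignites at step 6
Step 7: cell (2,0)='.' (+2 fires, +5 burnt)
Step 8: cell (2,0)='.' (+2 fires, +2 burnt)
Step 9: cell (2,0)='.' (+1 fires, +2 burnt)
Step 10: cell (2,0)='.' (+0 fires, +1 burnt)
  fire out at step 10

6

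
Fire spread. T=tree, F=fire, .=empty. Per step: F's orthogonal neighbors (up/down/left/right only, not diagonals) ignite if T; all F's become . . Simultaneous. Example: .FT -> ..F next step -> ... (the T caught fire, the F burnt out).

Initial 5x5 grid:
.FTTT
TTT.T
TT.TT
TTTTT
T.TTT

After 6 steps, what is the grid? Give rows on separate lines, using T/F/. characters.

Step 1: 2 trees catch fire, 1 burn out
  ..FTT
  TFT.T
  TT.TT
  TTTTT
  T.TTT
Step 2: 4 trees catch fire, 2 burn out
  ...FT
  F.F.T
  TF.TT
  TTTTT
  T.TTT
Step 3: 3 trees catch fire, 4 burn out
  ....F
  ....T
  F..TT
  TFTTT
  T.TTT
Step 4: 3 trees catch fire, 3 burn out
  .....
  ....F
  ...TT
  F.FTT
  T.TTT
Step 5: 4 trees catch fire, 3 burn out
  .....
  .....
  ...TF
  ...FT
  F.FTT
Step 6: 3 trees catch fire, 4 burn out
  .....
  .....
  ...F.
  ....F
  ...FT

.....
.....
...F.
....F
...FT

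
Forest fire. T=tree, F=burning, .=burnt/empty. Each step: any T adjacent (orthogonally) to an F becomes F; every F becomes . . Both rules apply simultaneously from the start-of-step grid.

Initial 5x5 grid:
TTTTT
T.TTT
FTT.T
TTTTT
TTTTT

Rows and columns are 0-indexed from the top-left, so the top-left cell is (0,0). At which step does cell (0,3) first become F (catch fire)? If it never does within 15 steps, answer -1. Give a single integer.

Step 1: cell (0,3)='T' (+3 fires, +1 burnt)
Step 2: cell (0,3)='T' (+4 fires, +3 burnt)
Step 3: cell (0,3)='T' (+4 fires, +4 burnt)
Step 4: cell (0,3)='T' (+4 fires, +4 burnt)
Step 5: cell (0,3)='F' (+4 fires, +4 burnt)
  -> target ignites at step 5
Step 6: cell (0,3)='.' (+3 fires, +4 burnt)
Step 7: cell (0,3)='.' (+0 fires, +3 burnt)
  fire out at step 7

5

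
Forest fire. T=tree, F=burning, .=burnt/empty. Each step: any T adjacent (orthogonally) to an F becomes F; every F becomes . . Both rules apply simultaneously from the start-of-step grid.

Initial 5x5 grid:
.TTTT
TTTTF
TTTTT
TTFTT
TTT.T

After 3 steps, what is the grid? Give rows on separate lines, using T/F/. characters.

Step 1: 7 trees catch fire, 2 burn out
  .TTTF
  TTTF.
  TTFTF
  TF.FT
  TTF.T
Step 2: 7 trees catch fire, 7 burn out
  .TTF.
  TTF..
  TF.F.
  F...F
  TF..T
Step 3: 5 trees catch fire, 7 burn out
  .TF..
  TF...
  F....
  .....
  F...F

.TF..
TF...
F....
.....
F...F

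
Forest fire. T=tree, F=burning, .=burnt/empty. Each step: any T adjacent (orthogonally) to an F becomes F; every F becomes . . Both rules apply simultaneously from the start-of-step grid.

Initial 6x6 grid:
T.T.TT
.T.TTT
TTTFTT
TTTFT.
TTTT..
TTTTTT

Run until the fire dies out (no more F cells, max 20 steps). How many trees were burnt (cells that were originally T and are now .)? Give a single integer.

Step 1: +6 fires, +2 burnt (F count now 6)
Step 2: +6 fires, +6 burnt (F count now 6)
Step 3: +8 fires, +6 burnt (F count now 8)
Step 4: +4 fires, +8 burnt (F count now 4)
Step 5: +1 fires, +4 burnt (F count now 1)
Step 6: +0 fires, +1 burnt (F count now 0)
Fire out after step 6
Initially T: 27, now '.': 34
Total burnt (originally-T cells now '.'): 25

Answer: 25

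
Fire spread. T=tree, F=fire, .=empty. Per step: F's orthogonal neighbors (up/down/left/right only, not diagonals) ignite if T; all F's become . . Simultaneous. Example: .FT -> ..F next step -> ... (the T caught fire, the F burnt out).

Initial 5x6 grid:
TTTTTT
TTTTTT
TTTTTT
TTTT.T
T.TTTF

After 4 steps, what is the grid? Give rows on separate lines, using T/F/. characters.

Step 1: 2 trees catch fire, 1 burn out
  TTTTTT
  TTTTTT
  TTTTTT
  TTTT.F
  T.TTF.
Step 2: 2 trees catch fire, 2 burn out
  TTTTTT
  TTTTTT
  TTTTTF
  TTTT..
  T.TF..
Step 3: 4 trees catch fire, 2 burn out
  TTTTTT
  TTTTTF
  TTTTF.
  TTTF..
  T.F...
Step 4: 4 trees catch fire, 4 burn out
  TTTTTF
  TTTTF.
  TTTF..
  TTF...
  T.....

TTTTTF
TTTTF.
TTTF..
TTF...
T.....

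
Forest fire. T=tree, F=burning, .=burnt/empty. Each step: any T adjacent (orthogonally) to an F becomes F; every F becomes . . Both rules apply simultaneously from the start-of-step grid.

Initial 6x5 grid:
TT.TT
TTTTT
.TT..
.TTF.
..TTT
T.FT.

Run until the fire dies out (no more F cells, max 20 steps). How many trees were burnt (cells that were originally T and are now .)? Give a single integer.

Step 1: +4 fires, +2 burnt (F count now 4)
Step 2: +3 fires, +4 burnt (F count now 3)
Step 3: +2 fires, +3 burnt (F count now 2)
Step 4: +2 fires, +2 burnt (F count now 2)
Step 5: +4 fires, +2 burnt (F count now 4)
Step 6: +2 fires, +4 burnt (F count now 2)
Step 7: +0 fires, +2 burnt (F count now 0)
Fire out after step 7
Initially T: 18, now '.': 29
Total burnt (originally-T cells now '.'): 17

Answer: 17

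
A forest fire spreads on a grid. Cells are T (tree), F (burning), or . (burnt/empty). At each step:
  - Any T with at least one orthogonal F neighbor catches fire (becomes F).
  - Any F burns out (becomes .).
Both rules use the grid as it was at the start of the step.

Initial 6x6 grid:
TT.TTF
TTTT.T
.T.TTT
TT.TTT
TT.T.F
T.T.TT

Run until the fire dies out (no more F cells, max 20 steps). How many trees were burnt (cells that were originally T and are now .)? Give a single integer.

Step 1: +4 fires, +2 burnt (F count now 4)
Step 2: +4 fires, +4 burnt (F count now 4)
Step 3: +3 fires, +4 burnt (F count now 3)
Step 4: +3 fires, +3 burnt (F count now 3)
Step 5: +1 fires, +3 burnt (F count now 1)
Step 6: +3 fires, +1 burnt (F count now 3)
Step 7: +2 fires, +3 burnt (F count now 2)
Step 8: +2 fires, +2 burnt (F count now 2)
Step 9: +1 fires, +2 burnt (F count now 1)
Step 10: +1 fires, +1 burnt (F count now 1)
Step 11: +0 fires, +1 burnt (F count now 0)
Fire out after step 11
Initially T: 25, now '.': 35
Total burnt (originally-T cells now '.'): 24

Answer: 24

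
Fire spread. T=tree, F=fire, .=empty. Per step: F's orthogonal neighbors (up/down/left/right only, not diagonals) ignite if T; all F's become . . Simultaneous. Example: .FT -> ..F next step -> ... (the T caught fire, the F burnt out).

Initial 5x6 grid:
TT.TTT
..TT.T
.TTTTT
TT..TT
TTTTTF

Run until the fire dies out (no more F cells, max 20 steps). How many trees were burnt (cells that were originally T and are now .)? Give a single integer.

Step 1: +2 fires, +1 burnt (F count now 2)
Step 2: +3 fires, +2 burnt (F count now 3)
Step 3: +3 fires, +3 burnt (F count now 3)
Step 4: +3 fires, +3 burnt (F count now 3)
Step 5: +5 fires, +3 burnt (F count now 5)
Step 6: +4 fires, +5 burnt (F count now 4)
Step 7: +0 fires, +4 burnt (F count now 0)
Fire out after step 7
Initially T: 22, now '.': 28
Total burnt (originally-T cells now '.'): 20

Answer: 20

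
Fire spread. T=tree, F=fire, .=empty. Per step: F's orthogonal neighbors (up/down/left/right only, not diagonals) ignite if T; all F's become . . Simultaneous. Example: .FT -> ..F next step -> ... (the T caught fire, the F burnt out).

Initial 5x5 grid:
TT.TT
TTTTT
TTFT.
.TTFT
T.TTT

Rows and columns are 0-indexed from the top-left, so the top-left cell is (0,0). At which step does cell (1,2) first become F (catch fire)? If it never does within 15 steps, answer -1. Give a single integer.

Step 1: cell (1,2)='F' (+6 fires, +2 burnt)
  -> target ignites at step 1
Step 2: cell (1,2)='.' (+6 fires, +6 burnt)
Step 3: cell (1,2)='.' (+4 fires, +6 burnt)
Step 4: cell (1,2)='.' (+2 fires, +4 burnt)
Step 5: cell (1,2)='.' (+0 fires, +2 burnt)
  fire out at step 5

1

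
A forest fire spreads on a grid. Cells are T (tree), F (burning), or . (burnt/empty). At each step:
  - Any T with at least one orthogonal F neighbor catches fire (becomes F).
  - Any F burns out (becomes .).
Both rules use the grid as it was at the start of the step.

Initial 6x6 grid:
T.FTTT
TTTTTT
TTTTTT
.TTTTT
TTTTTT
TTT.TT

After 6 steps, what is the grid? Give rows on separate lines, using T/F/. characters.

Step 1: 2 trees catch fire, 1 burn out
  T..FTT
  TTFTTT
  TTTTTT
  .TTTTT
  TTTTTT
  TTT.TT
Step 2: 4 trees catch fire, 2 burn out
  T...FT
  TF.FTT
  TTFTTT
  .TTTTT
  TTTTTT
  TTT.TT
Step 3: 6 trees catch fire, 4 burn out
  T....F
  F...FT
  TF.FTT
  .TFTTT
  TTTTTT
  TTT.TT
Step 4: 7 trees catch fire, 6 burn out
  F.....
  .....F
  F...FT
  .F.FTT
  TTFTTT
  TTT.TT
Step 5: 5 trees catch fire, 7 burn out
  ......
  ......
  .....F
  ....FT
  TF.FTT
  TTF.TT
Step 6: 4 trees catch fire, 5 burn out
  ......
  ......
  ......
  .....F
  F...FT
  TF..TT

......
......
......
.....F
F...FT
TF..TT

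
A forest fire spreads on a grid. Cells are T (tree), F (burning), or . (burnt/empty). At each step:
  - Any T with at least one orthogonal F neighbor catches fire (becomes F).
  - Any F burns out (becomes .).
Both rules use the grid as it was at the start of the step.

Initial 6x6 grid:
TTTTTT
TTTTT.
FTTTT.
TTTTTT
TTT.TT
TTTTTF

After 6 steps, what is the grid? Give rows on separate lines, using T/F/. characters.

Step 1: 5 trees catch fire, 2 burn out
  TTTTTT
  FTTTT.
  .FTTT.
  FTTTTT
  TTT.TF
  TTTTF.
Step 2: 8 trees catch fire, 5 burn out
  FTTTTT
  .FTTT.
  ..FTT.
  .FTTTF
  FTT.F.
  TTTF..
Step 3: 8 trees catch fire, 8 burn out
  .FTTTT
  ..FTT.
  ...FT.
  ..FTF.
  .FT...
  FTF...
Step 4: 6 trees catch fire, 8 burn out
  ..FTTT
  ...FT.
  ....F.
  ...F..
  ..F...
  .F....
Step 5: 2 trees catch fire, 6 burn out
  ...FTT
  ....F.
  ......
  ......
  ......
  ......
Step 6: 1 trees catch fire, 2 burn out
  ....FT
  ......
  ......
  ......
  ......
  ......

....FT
......
......
......
......
......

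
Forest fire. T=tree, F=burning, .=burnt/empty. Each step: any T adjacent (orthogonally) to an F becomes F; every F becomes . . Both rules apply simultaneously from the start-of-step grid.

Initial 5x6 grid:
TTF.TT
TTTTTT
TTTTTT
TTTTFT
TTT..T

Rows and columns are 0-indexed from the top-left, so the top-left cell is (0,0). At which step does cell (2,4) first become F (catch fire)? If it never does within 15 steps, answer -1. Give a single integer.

Step 1: cell (2,4)='F' (+5 fires, +2 burnt)
  -> target ignites at step 1
Step 2: cell (2,4)='.' (+9 fires, +5 burnt)
Step 3: cell (2,4)='.' (+6 fires, +9 burnt)
Step 4: cell (2,4)='.' (+4 fires, +6 burnt)
Step 5: cell (2,4)='.' (+1 fires, +4 burnt)
Step 6: cell (2,4)='.' (+0 fires, +1 burnt)
  fire out at step 6

1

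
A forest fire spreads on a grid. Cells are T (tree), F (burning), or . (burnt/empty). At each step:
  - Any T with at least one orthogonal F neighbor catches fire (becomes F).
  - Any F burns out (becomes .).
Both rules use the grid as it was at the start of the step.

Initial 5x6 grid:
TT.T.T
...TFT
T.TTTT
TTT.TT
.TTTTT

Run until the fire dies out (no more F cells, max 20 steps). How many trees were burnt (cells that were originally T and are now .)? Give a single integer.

Answer: 19

Derivation:
Step 1: +3 fires, +1 burnt (F count now 3)
Step 2: +5 fires, +3 burnt (F count now 5)
Step 3: +3 fires, +5 burnt (F count now 3)
Step 4: +3 fires, +3 burnt (F count now 3)
Step 5: +2 fires, +3 burnt (F count now 2)
Step 6: +2 fires, +2 burnt (F count now 2)
Step 7: +1 fires, +2 burnt (F count now 1)
Step 8: +0 fires, +1 burnt (F count now 0)
Fire out after step 8
Initially T: 21, now '.': 28
Total burnt (originally-T cells now '.'): 19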